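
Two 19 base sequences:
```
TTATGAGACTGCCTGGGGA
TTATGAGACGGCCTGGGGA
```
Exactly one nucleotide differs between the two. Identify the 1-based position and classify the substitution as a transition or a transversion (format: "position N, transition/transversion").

The sequences differ only at position 10: T→G (pyrimidine→purine), a transversion.

position 10, transversion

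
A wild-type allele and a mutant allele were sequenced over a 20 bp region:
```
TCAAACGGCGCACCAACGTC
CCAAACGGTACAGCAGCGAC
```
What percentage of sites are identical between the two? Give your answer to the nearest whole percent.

6 positions differ (1, 9, 10, 13, 16, 19), so 14 of 20 match: 14/20 = 70%.

70%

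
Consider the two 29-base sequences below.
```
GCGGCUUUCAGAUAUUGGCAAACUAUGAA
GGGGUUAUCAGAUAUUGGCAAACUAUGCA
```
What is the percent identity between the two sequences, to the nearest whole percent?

86%

Mismatches at positions 2, 5, 7, 28 (1-based): 4 of 29.
Identical positions: 25/29 = 86.21% → 86%.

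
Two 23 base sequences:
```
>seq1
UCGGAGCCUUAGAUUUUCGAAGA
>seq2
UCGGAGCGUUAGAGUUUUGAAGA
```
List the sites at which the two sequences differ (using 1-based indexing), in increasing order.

Scanning 1-based: 8: C/G; 14: U/G; 18: C/U.

8, 14, 18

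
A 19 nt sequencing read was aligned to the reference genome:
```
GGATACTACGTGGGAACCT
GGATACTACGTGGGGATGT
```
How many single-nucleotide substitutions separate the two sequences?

Comparing position by position, 3 bases differ: 15 (A/G), 17 (C/T), 18 (C/G).

3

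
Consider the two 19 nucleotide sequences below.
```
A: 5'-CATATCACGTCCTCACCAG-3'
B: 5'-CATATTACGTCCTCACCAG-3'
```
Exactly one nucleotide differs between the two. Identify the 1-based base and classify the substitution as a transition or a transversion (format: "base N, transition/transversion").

base 6, transition

The sequences differ only at base 6: C→T (pyrimidine→pyrimidine), a transition.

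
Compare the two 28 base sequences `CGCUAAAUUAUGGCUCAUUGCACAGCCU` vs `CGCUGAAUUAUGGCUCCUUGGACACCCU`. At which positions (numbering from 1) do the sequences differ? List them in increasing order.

Scanning 1-based: 5: A/G; 17: A/C; 21: C/G; 25: G/C.

5, 17, 21, 25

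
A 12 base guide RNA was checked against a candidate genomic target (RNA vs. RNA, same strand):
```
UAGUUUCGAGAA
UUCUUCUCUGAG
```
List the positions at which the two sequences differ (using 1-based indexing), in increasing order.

2, 3, 6, 7, 8, 9, 12

Scanning 1-based: 2: A/U; 3: G/C; 6: U/C; 7: C/U; 8: G/C; 9: A/U; 12: A/G.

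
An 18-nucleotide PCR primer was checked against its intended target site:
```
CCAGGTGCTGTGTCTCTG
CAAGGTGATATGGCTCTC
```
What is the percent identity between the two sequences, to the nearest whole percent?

5 positions differ (2, 8, 10, 13, 18), so 13 of 18 match: 13/18 = 72.22%.

72%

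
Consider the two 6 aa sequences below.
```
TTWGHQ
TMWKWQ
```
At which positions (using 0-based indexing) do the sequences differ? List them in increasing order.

Differences at position 1 (T→M), position 3 (G→K), position 4 (H→W).

1, 3, 4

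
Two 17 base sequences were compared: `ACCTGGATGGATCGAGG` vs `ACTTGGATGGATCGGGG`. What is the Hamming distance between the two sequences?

Mismatches (1-based): site 3: C→T; site 15: A→G.

2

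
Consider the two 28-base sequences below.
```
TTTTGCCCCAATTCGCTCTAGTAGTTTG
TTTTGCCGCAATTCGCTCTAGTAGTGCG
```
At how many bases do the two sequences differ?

The sequences differ at bases 8, 26, 27 (1-based) — 3 in total.

3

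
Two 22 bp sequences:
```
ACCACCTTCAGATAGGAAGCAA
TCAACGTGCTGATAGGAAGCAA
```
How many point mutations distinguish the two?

5

Mismatches (1-based): site 1: A→T; site 3: C→A; site 6: C→G; site 8: T→G; site 10: A→T.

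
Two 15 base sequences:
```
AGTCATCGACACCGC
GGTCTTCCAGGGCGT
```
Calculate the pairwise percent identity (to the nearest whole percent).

53%

Mismatches at positions 1, 5, 8, 10, 11, 12, 15 (1-based): 7 of 15.
Identical positions: 8/15 = 53.33% → 53%.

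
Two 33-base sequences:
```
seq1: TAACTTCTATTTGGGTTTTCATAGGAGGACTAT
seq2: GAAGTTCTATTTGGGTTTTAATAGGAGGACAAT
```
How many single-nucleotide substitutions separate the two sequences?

4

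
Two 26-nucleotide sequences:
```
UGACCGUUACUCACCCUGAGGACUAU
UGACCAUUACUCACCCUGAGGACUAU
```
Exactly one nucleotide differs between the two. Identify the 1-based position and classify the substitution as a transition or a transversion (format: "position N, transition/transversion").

Position 6 changes G→A. G is a purine and A is a purine, so this is a transition.

position 6, transition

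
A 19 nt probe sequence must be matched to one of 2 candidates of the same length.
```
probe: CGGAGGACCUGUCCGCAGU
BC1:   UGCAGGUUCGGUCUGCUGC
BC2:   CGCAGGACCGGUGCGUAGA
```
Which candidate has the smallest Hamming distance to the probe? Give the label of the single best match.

Hamming distances to probe — BC1: 8; BC2: 5.
Smallest is BC2 with 5 mismatches.

BC2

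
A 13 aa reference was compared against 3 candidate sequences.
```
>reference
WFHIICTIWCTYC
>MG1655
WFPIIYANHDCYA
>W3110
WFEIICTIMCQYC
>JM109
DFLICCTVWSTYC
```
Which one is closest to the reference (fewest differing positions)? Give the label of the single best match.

W3110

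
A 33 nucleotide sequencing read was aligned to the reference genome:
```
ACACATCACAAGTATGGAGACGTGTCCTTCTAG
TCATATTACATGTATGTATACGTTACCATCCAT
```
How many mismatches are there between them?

The sequences differ at sites 1, 4, 7, 11, 17, 19, 24, 25, 28, 31, 33 (1-based) — 11 in total.

11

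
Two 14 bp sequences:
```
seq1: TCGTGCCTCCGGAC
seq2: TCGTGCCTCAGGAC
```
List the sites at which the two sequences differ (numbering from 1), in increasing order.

10

Differences at site 10 (C→A).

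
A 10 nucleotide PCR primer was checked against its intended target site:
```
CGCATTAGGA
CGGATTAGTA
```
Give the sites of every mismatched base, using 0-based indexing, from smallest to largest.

2, 8

Scanning 0-based: 2: C/G; 8: G/T.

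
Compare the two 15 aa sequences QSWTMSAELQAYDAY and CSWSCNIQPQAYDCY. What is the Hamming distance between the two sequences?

8

Comparing position by position, 8 residues differ: 1 (Q/C), 4 (T/S), 5 (M/C), 6 (S/N), 7 (A/I), 8 (E/Q), 9 (L/P), 14 (A/C).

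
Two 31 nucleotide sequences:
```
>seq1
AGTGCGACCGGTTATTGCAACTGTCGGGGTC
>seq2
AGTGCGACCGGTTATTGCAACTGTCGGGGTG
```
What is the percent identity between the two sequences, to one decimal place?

96.8%

1 position differs (31), so 30 of 31 match: 30/31 = 96.77%.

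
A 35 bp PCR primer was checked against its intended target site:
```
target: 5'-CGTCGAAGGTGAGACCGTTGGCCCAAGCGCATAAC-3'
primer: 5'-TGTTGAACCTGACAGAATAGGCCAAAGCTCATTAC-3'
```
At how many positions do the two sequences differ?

Comparing position by position, 12 positions differ: 1 (C/T), 4 (C/T), 8 (G/C), 9 (G/C), 13 (G/C), 15 (C/G), 16 (C/A), 17 (G/A), 19 (T/A), 24 (C/A), 29 (G/T), 33 (A/T).

12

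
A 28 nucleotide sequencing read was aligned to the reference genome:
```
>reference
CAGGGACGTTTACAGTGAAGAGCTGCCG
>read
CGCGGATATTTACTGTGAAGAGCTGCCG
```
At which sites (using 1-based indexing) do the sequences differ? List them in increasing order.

2, 3, 7, 8, 14

Differences at site 2 (A→G), site 3 (G→C), site 7 (C→T), site 8 (G→A), site 14 (A→T).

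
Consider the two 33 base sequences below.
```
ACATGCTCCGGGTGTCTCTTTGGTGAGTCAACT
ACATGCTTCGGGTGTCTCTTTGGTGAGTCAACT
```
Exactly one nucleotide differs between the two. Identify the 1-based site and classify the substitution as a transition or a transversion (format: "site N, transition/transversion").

The sequences differ only at site 8: C→T (pyrimidine→pyrimidine), a transition.

site 8, transition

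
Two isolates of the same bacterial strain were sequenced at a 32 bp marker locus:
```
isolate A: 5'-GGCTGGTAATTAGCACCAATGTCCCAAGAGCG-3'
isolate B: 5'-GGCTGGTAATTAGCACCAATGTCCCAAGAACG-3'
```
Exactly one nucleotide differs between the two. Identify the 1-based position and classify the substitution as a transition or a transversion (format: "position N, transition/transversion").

Position 30 changes G→A. G is a purine and A is a purine, so this is a transition.

position 30, transition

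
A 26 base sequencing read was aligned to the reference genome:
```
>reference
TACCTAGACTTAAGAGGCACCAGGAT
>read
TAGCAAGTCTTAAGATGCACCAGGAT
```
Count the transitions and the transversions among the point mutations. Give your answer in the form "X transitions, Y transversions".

0 transitions, 4 transversions

Mismatches (1-based):
position 3: C→G (pyrimidine→purine, transversion)
position 5: T→A (pyrimidine→purine, transversion)
position 8: A→T (purine→pyrimidine, transversion)
position 16: G→T (purine→pyrimidine, transversion)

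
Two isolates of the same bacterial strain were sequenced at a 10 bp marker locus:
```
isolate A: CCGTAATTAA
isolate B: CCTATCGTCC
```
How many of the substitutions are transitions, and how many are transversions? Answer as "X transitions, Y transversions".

Transitions (purine↔purine or pyrimidine↔pyrimidine): none.
Transversions (purine↔pyrimidine): 3 G→T, 4 T→A, 5 A→T, 6 A→C, 7 T→G, 9 A→C, 10 A→C.

0 transitions, 7 transversions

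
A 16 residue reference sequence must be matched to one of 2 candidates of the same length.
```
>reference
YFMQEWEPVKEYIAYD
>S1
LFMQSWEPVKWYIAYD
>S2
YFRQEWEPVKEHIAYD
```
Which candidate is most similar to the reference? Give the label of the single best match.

S2

Hamming distances to reference — S1: 3; S2: 2.
Smallest is S2 with 2 mismatches.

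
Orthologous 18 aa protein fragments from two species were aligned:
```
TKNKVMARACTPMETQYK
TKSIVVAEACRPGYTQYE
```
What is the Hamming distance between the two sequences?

8

Comparing position by position, 8 positions differ: 3 (N/S), 4 (K/I), 6 (M/V), 8 (R/E), 11 (T/R), 13 (M/G), 14 (E/Y), 18 (K/E).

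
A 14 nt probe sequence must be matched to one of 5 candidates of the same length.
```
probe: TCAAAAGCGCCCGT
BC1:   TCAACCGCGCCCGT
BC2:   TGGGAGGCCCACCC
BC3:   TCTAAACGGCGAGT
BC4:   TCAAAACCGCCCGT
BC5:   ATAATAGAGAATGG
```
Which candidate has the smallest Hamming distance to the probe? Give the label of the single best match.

BC4

Hamming distances to probe — BC1: 2; BC2: 8; BC3: 5; BC4: 1; BC5: 8.
Smallest is BC4 with 1 mismatch.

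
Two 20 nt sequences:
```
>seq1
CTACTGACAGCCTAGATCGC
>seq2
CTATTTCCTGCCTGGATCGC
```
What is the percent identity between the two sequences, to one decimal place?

Mismatches at positions 4, 6, 7, 9, 14 (1-based): 5 of 20.
Identical positions: 15/20 = 75% → 75.0%.

75.0%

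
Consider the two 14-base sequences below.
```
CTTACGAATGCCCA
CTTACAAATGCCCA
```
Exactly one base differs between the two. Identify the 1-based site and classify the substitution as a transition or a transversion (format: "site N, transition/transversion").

site 6, transition

Site 6 changes G→A. G is a purine and A is a purine, so this is a transition.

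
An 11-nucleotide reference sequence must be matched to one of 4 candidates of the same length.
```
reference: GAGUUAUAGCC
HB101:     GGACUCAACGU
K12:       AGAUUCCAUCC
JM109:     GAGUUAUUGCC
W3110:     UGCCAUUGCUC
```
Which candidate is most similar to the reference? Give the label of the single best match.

JM109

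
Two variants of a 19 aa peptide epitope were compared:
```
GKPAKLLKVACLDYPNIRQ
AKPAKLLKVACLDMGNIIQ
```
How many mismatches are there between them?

Mismatches (1-based): residue 1: G→A; residue 14: Y→M; residue 15: P→G; residue 18: R→I.

4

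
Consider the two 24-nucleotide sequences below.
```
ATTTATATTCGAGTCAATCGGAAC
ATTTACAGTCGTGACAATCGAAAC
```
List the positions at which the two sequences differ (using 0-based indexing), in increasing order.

5, 7, 11, 13, 20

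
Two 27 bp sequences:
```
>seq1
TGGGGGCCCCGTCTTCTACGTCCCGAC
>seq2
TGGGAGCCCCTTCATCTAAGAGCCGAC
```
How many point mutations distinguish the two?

The sequences differ at sites 5, 11, 14, 19, 21, 22 (1-based) — 6 in total.

6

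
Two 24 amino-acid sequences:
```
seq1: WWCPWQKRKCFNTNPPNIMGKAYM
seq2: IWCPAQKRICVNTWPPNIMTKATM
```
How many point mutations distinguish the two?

7

Comparing position by position, 7 positions differ: 1 (W/I), 5 (W/A), 9 (K/I), 11 (F/V), 14 (N/W), 20 (G/T), 23 (Y/T).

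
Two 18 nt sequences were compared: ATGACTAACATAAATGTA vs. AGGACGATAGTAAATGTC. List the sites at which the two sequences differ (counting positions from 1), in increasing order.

2, 6, 8, 9, 10, 18

Differences at site 2 (T→G), site 6 (T→G), site 8 (A→T), site 9 (C→A), site 10 (A→G), site 18 (A→C).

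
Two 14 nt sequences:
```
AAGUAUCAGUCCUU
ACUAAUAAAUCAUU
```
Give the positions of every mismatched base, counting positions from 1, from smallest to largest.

2, 3, 4, 7, 9, 12

Differences at position 2 (A→C), position 3 (G→U), position 4 (U→A), position 7 (C→A), position 9 (G→A), position 12 (C→A).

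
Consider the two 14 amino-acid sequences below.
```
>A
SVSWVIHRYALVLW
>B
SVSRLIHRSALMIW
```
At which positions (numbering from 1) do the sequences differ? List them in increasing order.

Scanning 1-based: 4: W/R; 5: V/L; 9: Y/S; 12: V/M; 13: L/I.

4, 5, 9, 12, 13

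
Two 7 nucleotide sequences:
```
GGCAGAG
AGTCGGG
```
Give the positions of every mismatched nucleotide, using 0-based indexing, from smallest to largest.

Differences at position 0 (G→A), position 2 (C→T), position 3 (A→C), position 5 (A→G).

0, 2, 3, 5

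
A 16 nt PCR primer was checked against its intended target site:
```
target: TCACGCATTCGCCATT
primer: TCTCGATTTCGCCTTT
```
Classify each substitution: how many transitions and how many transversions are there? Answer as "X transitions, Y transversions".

Transitions (purine↔purine or pyrimidine↔pyrimidine): none.
Transversions (purine↔pyrimidine): 3 A→T, 6 C→A, 7 A→T, 14 A→T.

0 transitions, 4 transversions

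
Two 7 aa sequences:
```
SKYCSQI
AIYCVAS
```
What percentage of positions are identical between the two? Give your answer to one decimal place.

28.6%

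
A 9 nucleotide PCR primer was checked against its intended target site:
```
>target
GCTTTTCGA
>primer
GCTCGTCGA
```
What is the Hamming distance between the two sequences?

2

Mismatches (1-based): site 4: T→C; site 5: T→G.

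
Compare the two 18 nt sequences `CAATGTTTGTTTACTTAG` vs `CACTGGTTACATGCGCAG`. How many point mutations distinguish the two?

8

The sequences differ at positions 3, 6, 9, 10, 11, 13, 15, 16 (1-based) — 8 in total.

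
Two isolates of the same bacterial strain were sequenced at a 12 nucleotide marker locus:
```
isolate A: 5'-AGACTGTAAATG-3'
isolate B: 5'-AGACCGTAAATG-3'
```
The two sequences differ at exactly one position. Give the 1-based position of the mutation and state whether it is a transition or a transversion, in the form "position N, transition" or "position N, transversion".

Position 5 changes T→C. T is a pyrimidine and C is a pyrimidine, so this is a transition.

position 5, transition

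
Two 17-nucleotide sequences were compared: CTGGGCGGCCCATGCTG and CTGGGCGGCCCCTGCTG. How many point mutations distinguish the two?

Comparing position by position, 1 site differs: 12 (A/C).

1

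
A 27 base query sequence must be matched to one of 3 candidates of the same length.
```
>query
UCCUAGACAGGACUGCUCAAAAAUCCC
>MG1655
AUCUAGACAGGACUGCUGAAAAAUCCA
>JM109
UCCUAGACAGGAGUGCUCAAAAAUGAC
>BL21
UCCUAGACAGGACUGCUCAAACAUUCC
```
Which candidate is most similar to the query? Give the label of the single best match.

Hamming distances to query — MG1655: 4; JM109: 3; BL21: 2.
Smallest is BL21 with 2 mismatches.

BL21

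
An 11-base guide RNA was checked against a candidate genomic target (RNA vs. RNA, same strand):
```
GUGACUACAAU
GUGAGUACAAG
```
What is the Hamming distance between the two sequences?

Comparing position by position, 2 sites differ: 5 (C/G), 11 (U/G).

2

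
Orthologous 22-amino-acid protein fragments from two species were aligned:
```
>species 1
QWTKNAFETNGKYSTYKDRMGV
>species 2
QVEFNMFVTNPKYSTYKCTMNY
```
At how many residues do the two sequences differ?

10

Comparing position by position, 10 residues differ: 2 (W/V), 3 (T/E), 4 (K/F), 6 (A/M), 8 (E/V), 11 (G/P), 18 (D/C), 19 (R/T), 21 (G/N), 22 (V/Y).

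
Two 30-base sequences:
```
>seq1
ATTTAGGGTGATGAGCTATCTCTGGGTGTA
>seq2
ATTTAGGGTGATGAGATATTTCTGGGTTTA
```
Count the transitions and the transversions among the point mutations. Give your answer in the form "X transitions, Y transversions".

1 transition, 2 transversions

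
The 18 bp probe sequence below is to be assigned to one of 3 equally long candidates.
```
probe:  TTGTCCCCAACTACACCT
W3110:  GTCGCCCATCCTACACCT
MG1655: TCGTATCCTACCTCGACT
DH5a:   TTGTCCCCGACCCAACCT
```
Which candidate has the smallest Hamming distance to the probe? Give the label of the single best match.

DH5a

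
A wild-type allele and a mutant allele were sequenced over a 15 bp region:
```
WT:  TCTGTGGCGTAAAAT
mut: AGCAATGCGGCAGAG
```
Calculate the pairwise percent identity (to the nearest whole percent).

33%

10 positions differ (1, 2, 3, 4, 5, 6, 10, 11, 13, 15), so 5 of 15 match: 5/15 = 33.33%.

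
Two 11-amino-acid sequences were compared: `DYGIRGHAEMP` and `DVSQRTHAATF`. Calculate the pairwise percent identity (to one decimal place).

7 positions differ (2, 3, 4, 6, 9, 10, 11), so 4 of 11 match: 4/11 = 36.36%.

36.4%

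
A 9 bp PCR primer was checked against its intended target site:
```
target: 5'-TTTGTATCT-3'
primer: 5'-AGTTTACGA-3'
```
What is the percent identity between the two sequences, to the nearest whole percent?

33%

Mismatches at positions 1, 2, 4, 7, 8, 9 (1-based): 6 of 9.
Identical positions: 3/9 = 33.33% → 33%.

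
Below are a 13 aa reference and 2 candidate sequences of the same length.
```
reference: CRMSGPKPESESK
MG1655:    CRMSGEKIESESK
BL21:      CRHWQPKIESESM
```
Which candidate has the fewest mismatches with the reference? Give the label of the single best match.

Hamming distances to reference — MG1655: 2; BL21: 5.
Smallest is MG1655 with 2 mismatches.

MG1655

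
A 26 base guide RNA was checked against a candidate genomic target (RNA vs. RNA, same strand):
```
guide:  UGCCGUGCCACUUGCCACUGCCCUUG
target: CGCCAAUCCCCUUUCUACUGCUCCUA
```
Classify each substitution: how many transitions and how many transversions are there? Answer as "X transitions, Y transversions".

6 transitions, 4 transversions

Transitions (purine↔purine or pyrimidine↔pyrimidine): 1 U→C, 5 G→A, 16 C→U, 22 C→U, 24 U→C, 26 G→A.
Transversions (purine↔pyrimidine): 6 U→A, 7 G→U, 10 A→C, 14 G→U.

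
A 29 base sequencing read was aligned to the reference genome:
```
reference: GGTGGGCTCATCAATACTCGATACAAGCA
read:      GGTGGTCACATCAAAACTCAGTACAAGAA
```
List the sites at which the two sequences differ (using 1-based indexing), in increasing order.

Differences at site 6 (G→T), site 8 (T→A), site 15 (T→A), site 20 (G→A), site 21 (A→G), site 28 (C→A).

6, 8, 15, 20, 21, 28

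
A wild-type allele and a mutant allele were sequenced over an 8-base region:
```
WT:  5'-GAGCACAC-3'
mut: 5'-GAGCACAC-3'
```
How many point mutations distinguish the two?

The two sequences are identical at every position.

0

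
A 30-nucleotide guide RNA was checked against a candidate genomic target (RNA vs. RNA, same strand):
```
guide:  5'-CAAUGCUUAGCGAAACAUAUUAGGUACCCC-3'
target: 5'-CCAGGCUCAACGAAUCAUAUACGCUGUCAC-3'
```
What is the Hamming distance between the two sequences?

11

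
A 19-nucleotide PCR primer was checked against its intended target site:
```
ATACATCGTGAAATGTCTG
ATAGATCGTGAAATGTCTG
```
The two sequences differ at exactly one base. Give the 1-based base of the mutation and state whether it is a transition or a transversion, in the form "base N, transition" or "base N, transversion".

Base 4 changes C→G. C is a pyrimidine and G is a purine, so this is a transversion.

base 4, transversion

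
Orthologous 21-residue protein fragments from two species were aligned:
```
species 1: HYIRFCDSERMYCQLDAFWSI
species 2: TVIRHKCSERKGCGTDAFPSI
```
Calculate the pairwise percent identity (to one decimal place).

52.4%

10 positions differ (1, 2, 5, 6, 7, 11, 12, 14, 15, 19), so 11 of 21 match: 11/21 = 52.38%.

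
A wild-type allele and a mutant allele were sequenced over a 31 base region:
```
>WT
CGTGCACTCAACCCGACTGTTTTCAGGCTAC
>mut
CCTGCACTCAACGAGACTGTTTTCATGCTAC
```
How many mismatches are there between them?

4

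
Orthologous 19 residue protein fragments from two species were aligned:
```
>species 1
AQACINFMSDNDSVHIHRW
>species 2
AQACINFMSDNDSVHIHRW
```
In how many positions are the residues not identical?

0

No positions differ; the sequences are identical.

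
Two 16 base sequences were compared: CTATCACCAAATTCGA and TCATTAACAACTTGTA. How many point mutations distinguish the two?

7

Comparing position by position, 7 bases differ: 1 (C/T), 2 (T/C), 5 (C/T), 7 (C/A), 11 (A/C), 14 (C/G), 15 (G/T).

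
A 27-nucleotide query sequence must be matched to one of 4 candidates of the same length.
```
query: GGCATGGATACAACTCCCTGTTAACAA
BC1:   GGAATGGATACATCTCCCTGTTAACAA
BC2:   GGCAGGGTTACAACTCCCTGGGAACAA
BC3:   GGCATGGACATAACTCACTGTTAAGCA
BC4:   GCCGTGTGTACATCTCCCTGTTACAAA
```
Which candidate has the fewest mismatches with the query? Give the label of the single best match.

Hamming distances to query — BC1: 2; BC2: 4; BC3: 5; BC4: 7.
Smallest is BC1 with 2 mismatches.

BC1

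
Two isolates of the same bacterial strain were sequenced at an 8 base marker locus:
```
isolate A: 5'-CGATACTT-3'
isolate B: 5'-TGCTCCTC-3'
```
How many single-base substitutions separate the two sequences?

The sequences differ at positions 1, 3, 5, 8 (1-based) — 4 in total.

4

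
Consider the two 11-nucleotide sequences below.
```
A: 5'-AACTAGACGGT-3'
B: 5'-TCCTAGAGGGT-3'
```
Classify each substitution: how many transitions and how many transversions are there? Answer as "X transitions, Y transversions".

Mismatches (1-based):
base 1: A→T (purine→pyrimidine, transversion)
base 2: A→C (purine→pyrimidine, transversion)
base 8: C→G (pyrimidine→purine, transversion)

0 transitions, 3 transversions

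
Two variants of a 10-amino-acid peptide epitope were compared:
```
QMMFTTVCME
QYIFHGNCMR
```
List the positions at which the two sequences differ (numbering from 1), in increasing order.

2, 3, 5, 6, 7, 10

Differences at position 2 (M→Y), position 3 (M→I), position 5 (T→H), position 6 (T→G), position 7 (V→N), position 10 (E→R).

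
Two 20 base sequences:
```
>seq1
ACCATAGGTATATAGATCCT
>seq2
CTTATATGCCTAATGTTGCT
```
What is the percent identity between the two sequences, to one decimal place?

50.0%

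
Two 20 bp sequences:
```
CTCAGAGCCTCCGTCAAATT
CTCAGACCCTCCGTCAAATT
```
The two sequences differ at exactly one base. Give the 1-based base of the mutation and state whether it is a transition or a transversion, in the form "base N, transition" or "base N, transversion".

base 7, transversion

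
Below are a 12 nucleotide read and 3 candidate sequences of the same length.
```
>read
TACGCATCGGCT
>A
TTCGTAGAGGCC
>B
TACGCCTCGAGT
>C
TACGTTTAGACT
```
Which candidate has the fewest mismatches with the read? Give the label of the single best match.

B

Hamming distances to read — A: 5; B: 3; C: 4.
Smallest is B with 3 mismatches.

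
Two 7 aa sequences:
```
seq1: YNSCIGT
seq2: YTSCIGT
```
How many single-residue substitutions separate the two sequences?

The sequences differ at positions 2 (1-based) — 1 in total.

1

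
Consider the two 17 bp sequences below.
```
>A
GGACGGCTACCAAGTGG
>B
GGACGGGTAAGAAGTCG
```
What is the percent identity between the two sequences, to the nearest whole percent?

76%

4 positions differ (7, 10, 11, 16), so 13 of 17 match: 13/17 = 76.47%.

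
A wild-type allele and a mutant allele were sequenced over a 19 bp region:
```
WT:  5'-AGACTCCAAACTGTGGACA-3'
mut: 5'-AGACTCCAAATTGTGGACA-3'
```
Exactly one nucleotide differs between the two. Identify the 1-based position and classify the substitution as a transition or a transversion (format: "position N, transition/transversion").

Position 11 changes C→T. C is a pyrimidine and T is a pyrimidine, so this is a transition.

position 11, transition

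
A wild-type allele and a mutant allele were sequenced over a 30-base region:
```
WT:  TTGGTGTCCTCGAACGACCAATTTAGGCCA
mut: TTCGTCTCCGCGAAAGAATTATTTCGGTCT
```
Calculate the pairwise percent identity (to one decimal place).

66.7%

Mismatches at positions 3, 6, 10, 15, 18, 19, 20, 25, 28, 30 (1-based): 10 of 30.
Identical positions: 20/30 = 66.67% → 66.7%.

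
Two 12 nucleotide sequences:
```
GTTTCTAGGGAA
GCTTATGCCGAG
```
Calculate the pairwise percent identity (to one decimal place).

50.0%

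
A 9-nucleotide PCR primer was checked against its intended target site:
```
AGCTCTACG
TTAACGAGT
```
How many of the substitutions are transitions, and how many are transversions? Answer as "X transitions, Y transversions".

Transitions (purine↔purine or pyrimidine↔pyrimidine): none.
Transversions (purine↔pyrimidine): 1 A→T, 2 G→T, 3 C→A, 4 T→A, 6 T→G, 8 C→G, 9 G→T.

0 transitions, 7 transversions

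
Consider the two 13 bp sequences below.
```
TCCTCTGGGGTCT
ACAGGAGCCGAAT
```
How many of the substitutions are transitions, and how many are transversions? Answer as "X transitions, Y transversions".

Mismatches (1-based):
site 1: T→A (pyrimidine→purine, transversion)
site 3: C→A (pyrimidine→purine, transversion)
site 4: T→G (pyrimidine→purine, transversion)
site 5: C→G (pyrimidine→purine, transversion)
site 6: T→A (pyrimidine→purine, transversion)
site 8: G→C (purine→pyrimidine, transversion)
site 9: G→C (purine→pyrimidine, transversion)
site 11: T→A (pyrimidine→purine, transversion)
site 12: C→A (pyrimidine→purine, transversion)

0 transitions, 9 transversions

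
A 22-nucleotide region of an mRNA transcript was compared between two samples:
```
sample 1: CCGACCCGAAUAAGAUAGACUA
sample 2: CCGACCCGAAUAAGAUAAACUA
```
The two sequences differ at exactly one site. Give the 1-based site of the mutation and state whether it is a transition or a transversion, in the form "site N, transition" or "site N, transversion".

Site 18 changes G→A. G is a purine and A is a purine, so this is a transition.

site 18, transition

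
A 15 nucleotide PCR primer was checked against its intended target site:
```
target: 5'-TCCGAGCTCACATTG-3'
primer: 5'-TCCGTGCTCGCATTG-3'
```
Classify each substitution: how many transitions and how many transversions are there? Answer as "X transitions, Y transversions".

Mismatches (1-based):
position 5: A→T (purine→pyrimidine, transversion)
position 10: A→G (purine→purine, transition)

1 transition, 1 transversion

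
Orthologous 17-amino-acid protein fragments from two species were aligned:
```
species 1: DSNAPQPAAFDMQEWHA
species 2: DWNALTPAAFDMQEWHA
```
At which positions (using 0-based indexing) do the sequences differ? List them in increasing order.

1, 4, 5

Differences at position 1 (S→W), position 4 (P→L), position 5 (Q→T).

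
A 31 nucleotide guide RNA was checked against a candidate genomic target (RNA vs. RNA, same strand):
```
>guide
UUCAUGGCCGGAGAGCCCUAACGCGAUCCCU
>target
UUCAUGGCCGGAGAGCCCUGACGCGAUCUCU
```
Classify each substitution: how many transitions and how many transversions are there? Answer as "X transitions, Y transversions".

2 transitions, 0 transversions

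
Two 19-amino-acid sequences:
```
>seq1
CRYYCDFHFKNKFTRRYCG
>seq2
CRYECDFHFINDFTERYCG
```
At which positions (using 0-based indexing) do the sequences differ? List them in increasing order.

3, 9, 11, 14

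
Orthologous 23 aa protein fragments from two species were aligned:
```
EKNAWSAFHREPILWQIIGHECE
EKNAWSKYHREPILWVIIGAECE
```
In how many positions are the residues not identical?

Comparing position by position, 4 positions differ: 7 (A/K), 8 (F/Y), 16 (Q/V), 20 (H/A).

4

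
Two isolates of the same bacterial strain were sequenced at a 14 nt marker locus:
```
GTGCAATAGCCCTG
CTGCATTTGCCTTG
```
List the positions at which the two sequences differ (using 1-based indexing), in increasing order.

Scanning 1-based: 1: G/C; 6: A/T; 8: A/T; 12: C/T.

1, 6, 8, 12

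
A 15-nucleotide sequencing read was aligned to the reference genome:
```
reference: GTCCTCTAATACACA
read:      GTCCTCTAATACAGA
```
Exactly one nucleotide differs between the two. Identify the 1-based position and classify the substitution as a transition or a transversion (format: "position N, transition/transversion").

Position 14 changes C→G. C is a pyrimidine and G is a purine, so this is a transversion.

position 14, transversion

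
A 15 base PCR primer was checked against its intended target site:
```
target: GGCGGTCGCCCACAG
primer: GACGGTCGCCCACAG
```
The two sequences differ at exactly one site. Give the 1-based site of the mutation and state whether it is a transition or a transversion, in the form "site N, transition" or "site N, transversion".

Site 2 changes G→A. G is a purine and A is a purine, so this is a transition.

site 2, transition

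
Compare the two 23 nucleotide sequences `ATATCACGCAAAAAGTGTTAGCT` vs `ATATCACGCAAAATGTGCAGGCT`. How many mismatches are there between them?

The sequences differ at positions 14, 18, 19, 20 (1-based) — 4 in total.

4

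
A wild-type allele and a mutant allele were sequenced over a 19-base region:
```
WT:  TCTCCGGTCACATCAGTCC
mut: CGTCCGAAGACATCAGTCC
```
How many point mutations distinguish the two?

Comparing position by position, 5 sites differ: 1 (T/C), 2 (C/G), 7 (G/A), 8 (T/A), 9 (C/G).

5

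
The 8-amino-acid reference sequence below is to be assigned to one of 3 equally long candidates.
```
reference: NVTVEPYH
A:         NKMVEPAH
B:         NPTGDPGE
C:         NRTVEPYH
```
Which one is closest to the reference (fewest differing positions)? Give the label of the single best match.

Hamming distances to reference — A: 3; B: 5; C: 1.
Smallest is C with 1 mismatch.

C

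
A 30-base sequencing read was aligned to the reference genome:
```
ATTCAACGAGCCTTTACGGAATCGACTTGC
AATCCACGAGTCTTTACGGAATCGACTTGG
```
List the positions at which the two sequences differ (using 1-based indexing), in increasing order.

2, 5, 11, 30

Differences at position 2 (T→A), position 5 (A→C), position 11 (C→T), position 30 (C→G).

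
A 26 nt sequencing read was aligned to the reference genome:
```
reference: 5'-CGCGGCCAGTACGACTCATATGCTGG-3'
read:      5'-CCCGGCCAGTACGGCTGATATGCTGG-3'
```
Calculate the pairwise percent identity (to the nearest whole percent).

88%

Mismatches at positions 2, 14, 17 (1-based): 3 of 26.
Identical positions: 23/26 = 88.46% → 88%.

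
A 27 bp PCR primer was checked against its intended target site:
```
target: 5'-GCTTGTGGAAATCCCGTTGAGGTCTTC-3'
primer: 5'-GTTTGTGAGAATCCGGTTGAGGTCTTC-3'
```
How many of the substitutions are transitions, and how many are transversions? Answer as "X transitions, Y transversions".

3 transitions, 1 transversion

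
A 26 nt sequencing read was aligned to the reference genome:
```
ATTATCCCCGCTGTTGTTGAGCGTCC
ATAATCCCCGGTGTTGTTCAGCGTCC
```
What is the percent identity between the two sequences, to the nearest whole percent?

Mismatches at positions 3, 11, 19 (1-based): 3 of 26.
Identical positions: 23/26 = 88.46% → 88%.

88%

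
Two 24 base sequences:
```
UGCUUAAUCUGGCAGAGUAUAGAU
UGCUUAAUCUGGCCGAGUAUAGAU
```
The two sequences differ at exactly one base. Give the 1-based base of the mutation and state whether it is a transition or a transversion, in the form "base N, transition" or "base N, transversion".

base 14, transversion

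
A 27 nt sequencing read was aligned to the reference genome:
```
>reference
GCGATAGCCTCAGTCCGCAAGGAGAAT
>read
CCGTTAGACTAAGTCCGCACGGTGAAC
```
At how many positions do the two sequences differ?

7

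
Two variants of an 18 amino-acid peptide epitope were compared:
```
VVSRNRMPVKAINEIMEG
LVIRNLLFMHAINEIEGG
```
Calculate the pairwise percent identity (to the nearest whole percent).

50%

9 positions differ (1, 3, 6, 7, 8, 9, 10, 16, 17), so 9 of 18 match: 9/18 = 50%.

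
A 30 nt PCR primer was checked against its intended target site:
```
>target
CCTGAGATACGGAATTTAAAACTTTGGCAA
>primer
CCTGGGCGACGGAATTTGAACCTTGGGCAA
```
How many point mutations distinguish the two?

6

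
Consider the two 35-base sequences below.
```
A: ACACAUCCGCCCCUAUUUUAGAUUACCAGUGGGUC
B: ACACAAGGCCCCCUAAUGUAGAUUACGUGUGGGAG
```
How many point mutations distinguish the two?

The sequences differ at sites 6, 7, 8, 9, 16, 18, 27, 28, 34, 35 (1-based) — 10 in total.

10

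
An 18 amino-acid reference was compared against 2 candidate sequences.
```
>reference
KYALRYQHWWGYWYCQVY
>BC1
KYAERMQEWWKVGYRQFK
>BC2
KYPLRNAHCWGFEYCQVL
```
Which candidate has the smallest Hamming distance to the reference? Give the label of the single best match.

BC2

Hamming distances to reference — BC1: 9; BC2: 7.
Smallest is BC2 with 7 mismatches.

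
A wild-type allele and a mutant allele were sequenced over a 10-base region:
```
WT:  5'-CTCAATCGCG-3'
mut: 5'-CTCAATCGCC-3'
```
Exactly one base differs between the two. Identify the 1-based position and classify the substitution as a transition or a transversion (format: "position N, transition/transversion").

Position 10 changes G→C. G is a purine and C is a pyrimidine, so this is a transversion.

position 10, transversion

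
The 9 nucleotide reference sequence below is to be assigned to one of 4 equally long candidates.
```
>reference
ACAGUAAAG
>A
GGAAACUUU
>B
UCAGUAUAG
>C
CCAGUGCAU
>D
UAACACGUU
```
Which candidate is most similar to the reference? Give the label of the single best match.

Hamming distances to reference — A: 8; B: 2; C: 4; D: 8.
Smallest is B with 2 mismatches.

B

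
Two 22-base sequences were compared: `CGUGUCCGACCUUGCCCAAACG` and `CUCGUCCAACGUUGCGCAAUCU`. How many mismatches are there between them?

The sequences differ at bases 2, 3, 8, 11, 16, 20, 22 (1-based) — 7 in total.

7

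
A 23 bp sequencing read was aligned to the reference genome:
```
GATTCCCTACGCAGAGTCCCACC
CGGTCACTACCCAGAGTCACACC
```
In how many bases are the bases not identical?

6

Mismatches (1-based): base 1: G→C; base 2: A→G; base 3: T→G; base 6: C→A; base 11: G→C; base 19: C→A.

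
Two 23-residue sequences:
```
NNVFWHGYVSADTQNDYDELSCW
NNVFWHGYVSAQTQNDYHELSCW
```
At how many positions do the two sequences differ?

2

The sequences differ at positions 12, 18 (1-based) — 2 in total.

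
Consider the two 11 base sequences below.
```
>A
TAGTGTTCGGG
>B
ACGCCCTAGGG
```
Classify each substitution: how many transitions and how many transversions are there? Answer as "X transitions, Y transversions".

2 transitions, 4 transversions

Transitions (purine↔purine or pyrimidine↔pyrimidine): 4 T→C, 6 T→C.
Transversions (purine↔pyrimidine): 1 T→A, 2 A→C, 5 G→C, 8 C→A.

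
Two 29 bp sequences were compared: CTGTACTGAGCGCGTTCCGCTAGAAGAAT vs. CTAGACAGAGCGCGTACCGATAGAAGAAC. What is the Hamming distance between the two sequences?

6

Comparing position by position, 6 bases differ: 3 (G/A), 4 (T/G), 7 (T/A), 16 (T/A), 20 (C/A), 29 (T/C).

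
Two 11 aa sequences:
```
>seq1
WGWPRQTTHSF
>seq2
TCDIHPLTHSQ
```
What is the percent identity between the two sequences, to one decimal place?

27.3%

8 positions differ (1, 2, 3, 4, 5, 6, 7, 11), so 3 of 11 match: 3/11 = 27.27%.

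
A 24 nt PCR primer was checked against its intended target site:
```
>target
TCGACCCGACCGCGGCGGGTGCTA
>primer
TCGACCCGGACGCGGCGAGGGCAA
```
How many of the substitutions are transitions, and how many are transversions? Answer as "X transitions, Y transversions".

Transitions (purine↔purine or pyrimidine↔pyrimidine): 9 A→G, 18 G→A.
Transversions (purine↔pyrimidine): 10 C→A, 20 T→G, 23 T→A.

2 transitions, 3 transversions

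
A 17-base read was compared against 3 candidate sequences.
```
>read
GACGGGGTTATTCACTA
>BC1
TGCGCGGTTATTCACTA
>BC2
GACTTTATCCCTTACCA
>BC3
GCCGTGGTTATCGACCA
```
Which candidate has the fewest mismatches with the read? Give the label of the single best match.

BC1

Hamming distances to read — BC1: 3; BC2: 9; BC3: 5.
Smallest is BC1 with 3 mismatches.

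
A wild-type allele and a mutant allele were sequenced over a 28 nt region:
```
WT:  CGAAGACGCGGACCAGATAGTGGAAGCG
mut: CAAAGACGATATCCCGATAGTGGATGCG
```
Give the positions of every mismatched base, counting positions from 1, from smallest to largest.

Differences at position 2 (G→A), position 9 (C→A), position 10 (G→T), position 11 (G→A), position 12 (A→T), position 15 (A→C), position 25 (A→T).

2, 9, 10, 11, 12, 15, 25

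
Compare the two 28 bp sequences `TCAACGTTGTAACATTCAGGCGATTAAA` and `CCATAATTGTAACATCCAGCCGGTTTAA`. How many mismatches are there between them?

8

Comparing position by position, 8 bases differ: 1 (T/C), 4 (A/T), 5 (C/A), 6 (G/A), 16 (T/C), 20 (G/C), 23 (A/G), 26 (A/T).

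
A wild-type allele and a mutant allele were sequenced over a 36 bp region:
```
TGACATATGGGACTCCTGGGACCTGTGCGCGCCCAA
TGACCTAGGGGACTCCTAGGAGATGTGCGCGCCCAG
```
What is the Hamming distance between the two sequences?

6

Mismatches (1-based): position 5: A→C; position 8: T→G; position 18: G→A; position 22: C→G; position 23: C→A; position 36: A→G.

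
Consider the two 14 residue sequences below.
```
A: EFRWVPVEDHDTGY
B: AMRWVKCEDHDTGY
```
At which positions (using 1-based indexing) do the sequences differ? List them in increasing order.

1, 2, 6, 7

Differences at position 1 (E→A), position 2 (F→M), position 6 (P→K), position 7 (V→C).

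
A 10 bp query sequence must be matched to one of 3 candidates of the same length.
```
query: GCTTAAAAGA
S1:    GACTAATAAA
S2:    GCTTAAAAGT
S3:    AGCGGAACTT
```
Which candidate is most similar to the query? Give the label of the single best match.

Hamming distances to query — S1: 4; S2: 1; S3: 8.
Smallest is S2 with 1 mismatch.

S2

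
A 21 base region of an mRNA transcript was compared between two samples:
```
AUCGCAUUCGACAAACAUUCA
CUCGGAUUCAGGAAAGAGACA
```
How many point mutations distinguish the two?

8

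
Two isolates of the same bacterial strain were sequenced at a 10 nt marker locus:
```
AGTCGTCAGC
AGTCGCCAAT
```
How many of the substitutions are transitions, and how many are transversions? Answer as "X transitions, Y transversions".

Transitions (purine↔purine or pyrimidine↔pyrimidine): 6 T→C, 9 G→A, 10 C→T.
Transversions (purine↔pyrimidine): none.

3 transitions, 0 transversions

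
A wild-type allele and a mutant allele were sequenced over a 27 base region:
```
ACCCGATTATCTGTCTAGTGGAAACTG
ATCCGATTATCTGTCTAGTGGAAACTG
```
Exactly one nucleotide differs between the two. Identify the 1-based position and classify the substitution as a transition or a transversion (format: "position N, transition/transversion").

position 2, transition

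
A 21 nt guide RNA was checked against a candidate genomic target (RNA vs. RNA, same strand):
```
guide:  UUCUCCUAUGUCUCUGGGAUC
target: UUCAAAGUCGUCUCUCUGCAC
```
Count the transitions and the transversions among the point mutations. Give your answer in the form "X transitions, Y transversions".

1 transition, 9 transversions

Mismatches (1-based):
base 4: U→A (pyrimidine→purine, transversion)
base 5: C→A (pyrimidine→purine, transversion)
base 6: C→A (pyrimidine→purine, transversion)
base 7: U→G (pyrimidine→purine, transversion)
base 8: A→U (purine→pyrimidine, transversion)
base 9: U→C (pyrimidine→pyrimidine, transition)
base 16: G→C (purine→pyrimidine, transversion)
base 17: G→U (purine→pyrimidine, transversion)
base 19: A→C (purine→pyrimidine, transversion)
base 20: U→A (pyrimidine→purine, transversion)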